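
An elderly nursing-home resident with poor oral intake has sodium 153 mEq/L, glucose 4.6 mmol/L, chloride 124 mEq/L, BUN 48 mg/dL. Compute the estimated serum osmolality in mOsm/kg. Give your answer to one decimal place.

Calculated osmolality = 2·Na + glucose + BUN/2.8
= 2·153 + 4.6 + 48/2.8
= 306 + 4.60 + 17.14
= 327.74 mOsm/kg

327.7 mOsm/kg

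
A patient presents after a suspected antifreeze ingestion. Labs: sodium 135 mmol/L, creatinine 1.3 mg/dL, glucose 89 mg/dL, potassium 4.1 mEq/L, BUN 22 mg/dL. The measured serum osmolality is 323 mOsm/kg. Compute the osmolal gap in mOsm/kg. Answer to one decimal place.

Calculated osmolality = 2·Na + glucose/18 + BUN/2.8
= 2·135 + 89/18 + 22/2.8
= 270 + 4.94 + 7.86
= 282.8 mOsm/kg ≈ 282.8 mOsm/kg
Osmolar gap = measured − calculated = 323 − 282.8 = 40.2 mOsm/kg

40.2 mOsm/kg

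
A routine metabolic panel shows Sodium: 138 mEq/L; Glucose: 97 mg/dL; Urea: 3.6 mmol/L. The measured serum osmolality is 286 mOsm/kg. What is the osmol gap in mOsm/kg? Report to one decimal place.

1.0 mOsm/kg

Calculated osmolality = 2·Na + glucose/18 + urea
= 2·138 + 97/18 + 3.6
= 276 + 5.39 + 3.60
= 284.99 mOsm/kg ≈ 285.0 mOsm/kg
Osmolar gap = measured − calculated = 286 − 285.0 = 1.0 mOsm/kg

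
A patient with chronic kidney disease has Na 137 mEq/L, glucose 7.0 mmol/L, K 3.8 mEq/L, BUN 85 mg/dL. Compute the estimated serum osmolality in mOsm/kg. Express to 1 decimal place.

311.4 mOsm/kg

Calculated osmolality = 2·Na + glucose + BUN/2.8
= 2·137 + 7 + 85/2.8
= 274 + 7 + 30.36
= 311.36 mOsm/kg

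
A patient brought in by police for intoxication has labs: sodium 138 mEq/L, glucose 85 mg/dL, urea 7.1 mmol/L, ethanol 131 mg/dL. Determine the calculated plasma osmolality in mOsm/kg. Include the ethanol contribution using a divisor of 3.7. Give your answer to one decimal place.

Calculated osmolality = 2·Na + glucose/18 + urea + ethanol/3.7
= 2·138 + 85/18 + 7.1 + 131/3.7
= 276 + 4.72 + 7.10 + 35.41
= 323.23 mOsm/kg

323.2 mOsm/kg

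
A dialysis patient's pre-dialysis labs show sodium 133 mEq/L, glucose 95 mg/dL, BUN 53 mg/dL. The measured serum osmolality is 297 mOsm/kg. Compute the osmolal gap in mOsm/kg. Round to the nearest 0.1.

Calculated osmolality = 2·Na + glucose/18 + BUN/2.8
= 2·133 + 95/18 + 53/2.8
= 266 + 5.28 + 18.93
= 290.21 mOsm/kg ≈ 290.2 mOsm/kg
Osmolar gap = measured − calculated = 297 − 290.2 = 6.8 mOsm/kg

6.8 mOsm/kg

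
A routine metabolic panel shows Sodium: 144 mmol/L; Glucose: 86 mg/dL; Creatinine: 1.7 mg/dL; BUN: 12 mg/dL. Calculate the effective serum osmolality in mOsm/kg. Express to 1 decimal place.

Effective osmolality excludes urea (freely permeant across cell membranes):
2·Na + glucose/18
= 2·144 + 86/18
= 288 + 4.78
= 292.78 mOsm/kg

292.8 mOsm/kg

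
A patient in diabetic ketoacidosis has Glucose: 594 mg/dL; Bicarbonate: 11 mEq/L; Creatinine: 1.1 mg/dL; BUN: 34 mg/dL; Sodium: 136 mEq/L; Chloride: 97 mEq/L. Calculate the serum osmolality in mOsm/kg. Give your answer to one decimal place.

Calculated osmolality = 2·Na + glucose/18 + BUN/2.8
= 2·136 + 594/18 + 34/2.8
= 272 + 33 + 12.14
= 317.14 mOsm/kg

317.1 mOsm/kg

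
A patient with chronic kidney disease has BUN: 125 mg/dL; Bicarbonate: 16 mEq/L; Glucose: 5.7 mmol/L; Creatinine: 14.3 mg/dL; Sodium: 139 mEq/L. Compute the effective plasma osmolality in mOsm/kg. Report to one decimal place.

Effective osmolality excludes urea (freely permeant across cell membranes):
2·Na + glucose
= 2·139 + 5.7
= 278 + 5.7
= 283.7 mOsm/kg

283.7 mOsm/kg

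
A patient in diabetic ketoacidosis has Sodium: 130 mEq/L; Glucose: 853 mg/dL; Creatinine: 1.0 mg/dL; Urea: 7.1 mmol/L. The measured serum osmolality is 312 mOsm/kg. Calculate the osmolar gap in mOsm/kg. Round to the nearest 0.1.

-2.5 mOsm/kg

Calculated osmolality = 2·Na + glucose/18 + urea
= 2·130 + 853/18 + 7.1
= 260 + 47.39 + 7.10
= 314.49 mOsm/kg ≈ 314.5 mOsm/kg
Osmolar gap = measured − calculated = 312 − 314.5 = -2.5 mOsm/kg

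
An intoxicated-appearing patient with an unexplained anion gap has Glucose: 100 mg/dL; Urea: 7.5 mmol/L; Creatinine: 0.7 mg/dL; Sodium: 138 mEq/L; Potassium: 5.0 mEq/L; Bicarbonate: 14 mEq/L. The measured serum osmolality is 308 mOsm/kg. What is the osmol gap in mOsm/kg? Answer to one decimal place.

18.9 mOsm/kg

Calculated osmolality = 2·Na + glucose/18 + urea
= 2·138 + 100/18 + 7.5
= 276 + 5.56 + 7.50
= 289.06 mOsm/kg ≈ 289.1 mOsm/kg
Osmolar gap = measured − calculated = 308 − 289.1 = 18.9 mOsm/kg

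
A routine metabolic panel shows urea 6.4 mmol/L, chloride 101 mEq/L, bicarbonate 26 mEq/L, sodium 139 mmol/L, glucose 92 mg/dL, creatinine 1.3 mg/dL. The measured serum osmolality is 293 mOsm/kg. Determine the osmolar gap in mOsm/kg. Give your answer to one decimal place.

3.5 mOsm/kg

Calculated osmolality = 2·Na + glucose/18 + urea
= 2·139 + 92/18 + 6.4
= 278 + 5.11 + 6.40
= 289.51 mOsm/kg ≈ 289.5 mOsm/kg
Osmolar gap = measured − calculated = 293 − 289.5 = 3.5 mOsm/kg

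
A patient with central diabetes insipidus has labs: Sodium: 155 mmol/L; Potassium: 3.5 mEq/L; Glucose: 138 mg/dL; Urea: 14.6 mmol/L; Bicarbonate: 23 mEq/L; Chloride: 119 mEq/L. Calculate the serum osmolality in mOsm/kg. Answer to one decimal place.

332.3 mOsm/kg

Calculated osmolality = 2·Na + glucose/18 + urea
= 2·155 + 138/18 + 14.6
= 310 + 7.67 + 14.60
= 332.27 mOsm/kg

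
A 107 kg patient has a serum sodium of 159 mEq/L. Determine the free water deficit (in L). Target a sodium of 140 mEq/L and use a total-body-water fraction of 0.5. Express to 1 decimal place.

7.3 L

TBW = 0.5 · 107 = 53.5 L
Free water deficit = TBW · (Na/140 − 1)
= 53.5 · (159/140 − 1)
= 53.5 · 0.1357
= 7.26 L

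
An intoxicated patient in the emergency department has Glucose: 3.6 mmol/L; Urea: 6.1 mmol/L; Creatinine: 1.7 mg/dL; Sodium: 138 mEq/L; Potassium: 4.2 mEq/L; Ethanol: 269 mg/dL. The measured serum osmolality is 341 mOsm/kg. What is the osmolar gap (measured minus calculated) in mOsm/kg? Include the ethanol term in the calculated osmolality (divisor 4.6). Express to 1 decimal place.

-3.2 mOsm/kg

Calculated osmolality = 2·Na + glucose + urea + ethanol/4.6
= 2·138 + 3.6 + 6.1 + 269/4.6
= 276 + 3.60 + 6.10 + 58.48
= 344.18 mOsm/kg ≈ 344.2 mOsm/kg
Osmolar gap = measured − calculated = 341 − 344.2 = -3.2 mOsm/kg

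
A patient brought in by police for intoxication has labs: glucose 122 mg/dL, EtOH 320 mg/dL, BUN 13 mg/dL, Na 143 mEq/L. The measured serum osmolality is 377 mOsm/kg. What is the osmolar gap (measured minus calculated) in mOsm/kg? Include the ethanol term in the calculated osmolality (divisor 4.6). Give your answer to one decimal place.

10.0 mOsm/kg

Calculated osmolality = 2·Na + glucose/18 + BUN/2.8 + ethanol/4.6
= 2·143 + 122/18 + 13/2.8 + 320/4.6
= 286 + 6.78 + 4.64 + 69.57
= 366.99 mOsm/kg ≈ 367.0 mOsm/kg
Osmolar gap = measured − calculated = 377 − 367.0 = 10.0 mOsm/kg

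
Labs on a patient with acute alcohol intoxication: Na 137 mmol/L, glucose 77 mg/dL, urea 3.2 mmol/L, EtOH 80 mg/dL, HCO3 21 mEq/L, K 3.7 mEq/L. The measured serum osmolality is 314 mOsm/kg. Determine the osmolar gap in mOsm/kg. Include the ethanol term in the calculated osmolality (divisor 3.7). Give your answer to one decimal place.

Calculated osmolality = 2·Na + glucose/18 + urea + ethanol/3.7
= 2·137 + 77/18 + 3.2 + 80/3.7
= 274 + 4.28 + 3.20 + 21.62
= 303.1 mOsm/kg ≈ 303.1 mOsm/kg
Osmolar gap = measured − calculated = 314 − 303.1 = 10.9 mOsm/kg

10.9 mOsm/kg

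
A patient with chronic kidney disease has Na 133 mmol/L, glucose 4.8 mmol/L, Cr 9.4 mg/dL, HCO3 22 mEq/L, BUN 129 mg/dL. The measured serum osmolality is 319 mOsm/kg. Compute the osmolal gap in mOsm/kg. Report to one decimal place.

2.1 mOsm/kg

Calculated osmolality = 2·Na + glucose + BUN/2.8
= 2·133 + 4.8 + 129/2.8
= 266 + 4.80 + 46.07
= 316.87 mOsm/kg ≈ 316.9 mOsm/kg
Osmolar gap = measured − calculated = 319 − 316.9 = 2.1 mOsm/kg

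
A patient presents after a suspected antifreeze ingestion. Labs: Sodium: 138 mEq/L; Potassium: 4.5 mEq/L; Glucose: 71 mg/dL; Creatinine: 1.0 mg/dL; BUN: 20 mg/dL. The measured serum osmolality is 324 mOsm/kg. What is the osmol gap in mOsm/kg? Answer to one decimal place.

36.9 mOsm/kg

Calculated osmolality = 2·Na + glucose/18 + BUN/2.8
= 2·138 + 71/18 + 20/2.8
= 276 + 3.94 + 7.14
= 287.08 mOsm/kg ≈ 287.1 mOsm/kg
Osmolar gap = measured − calculated = 324 − 287.1 = 36.9 mOsm/kg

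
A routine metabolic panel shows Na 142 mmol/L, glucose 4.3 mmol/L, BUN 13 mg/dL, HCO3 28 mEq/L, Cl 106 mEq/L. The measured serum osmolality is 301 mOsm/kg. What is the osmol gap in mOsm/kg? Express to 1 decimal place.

8.1 mOsm/kg

Calculated osmolality = 2·Na + glucose + BUN/2.8
= 2·142 + 4.3 + 13/2.8
= 284 + 4.30 + 4.64
= 292.94 mOsm/kg ≈ 292.9 mOsm/kg
Osmolar gap = measured − calculated = 301 − 292.9 = 8.1 mOsm/kg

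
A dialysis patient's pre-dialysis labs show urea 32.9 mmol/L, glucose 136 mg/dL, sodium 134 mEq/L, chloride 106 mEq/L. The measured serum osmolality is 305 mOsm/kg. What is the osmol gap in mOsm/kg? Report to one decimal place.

-3.5 mOsm/kg

Calculated osmolality = 2·Na + glucose/18 + urea
= 2·134 + 136/18 + 32.9
= 268 + 7.56 + 32.90
= 308.46 mOsm/kg ≈ 308.5 mOsm/kg
Osmolar gap = measured − calculated = 305 − 308.5 = -3.5 mOsm/kg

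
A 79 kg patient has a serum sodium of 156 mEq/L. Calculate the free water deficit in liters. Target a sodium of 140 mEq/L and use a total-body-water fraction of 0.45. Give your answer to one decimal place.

TBW = 0.45 · 79 = 35.55 L
Free water deficit = TBW · (Na/140 − 1)
= 35.55 · (156/140 − 1)
= 35.55 · 0.1143
= 4.06 L

4.1 L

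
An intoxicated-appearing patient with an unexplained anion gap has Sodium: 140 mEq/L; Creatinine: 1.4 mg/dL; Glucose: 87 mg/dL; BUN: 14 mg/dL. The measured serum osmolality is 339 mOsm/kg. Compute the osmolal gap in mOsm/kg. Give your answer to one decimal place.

49.2 mOsm/kg

Calculated osmolality = 2·Na + glucose/18 + BUN/2.8
= 2·140 + 87/18 + 14/2.8
= 280 + 4.83 + 5
= 289.83 mOsm/kg ≈ 289.8 mOsm/kg
Osmolar gap = measured − calculated = 339 − 289.8 = 49.2 mOsm/kg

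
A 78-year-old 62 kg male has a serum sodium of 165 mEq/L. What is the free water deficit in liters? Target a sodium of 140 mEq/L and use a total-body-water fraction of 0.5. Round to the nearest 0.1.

5.5 L

TBW = 0.5 · 62 = 31 L
Free water deficit = TBW · (Na/140 − 1)
= 31 · (165/140 − 1)
= 31 · 0.1786
= 5.54 L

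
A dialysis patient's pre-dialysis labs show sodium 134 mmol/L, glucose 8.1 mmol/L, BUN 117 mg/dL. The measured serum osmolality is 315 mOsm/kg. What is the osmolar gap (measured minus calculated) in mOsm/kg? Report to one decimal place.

Calculated osmolality = 2·Na + glucose + BUN/2.8
= 2·134 + 8.1 + 117/2.8
= 268 + 8.10 + 41.79
= 317.89 mOsm/kg ≈ 317.9 mOsm/kg
Osmolar gap = measured − calculated = 315 − 317.9 = -2.9 mOsm/kg

-2.9 mOsm/kg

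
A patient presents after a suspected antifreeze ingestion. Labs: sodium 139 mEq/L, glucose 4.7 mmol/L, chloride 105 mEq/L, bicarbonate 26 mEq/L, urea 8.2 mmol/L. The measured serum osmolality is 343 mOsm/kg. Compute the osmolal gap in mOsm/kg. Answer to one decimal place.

52.1 mOsm/kg

Calculated osmolality = 2·Na + glucose + urea
= 2·139 + 4.7 + 8.2
= 278 + 4.70 + 8.20
= 290.9 mOsm/kg ≈ 290.9 mOsm/kg
Osmolar gap = measured − calculated = 343 − 290.9 = 52.1 mOsm/kg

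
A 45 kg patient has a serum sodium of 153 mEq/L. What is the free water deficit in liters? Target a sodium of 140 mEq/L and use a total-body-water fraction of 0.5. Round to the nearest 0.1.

TBW = 0.5 · 45 = 22.5 L
Free water deficit = TBW · (Na/140 − 1)
= 22.5 · (153/140 − 1)
= 22.5 · 0.0929
= 2.09 L

2.1 L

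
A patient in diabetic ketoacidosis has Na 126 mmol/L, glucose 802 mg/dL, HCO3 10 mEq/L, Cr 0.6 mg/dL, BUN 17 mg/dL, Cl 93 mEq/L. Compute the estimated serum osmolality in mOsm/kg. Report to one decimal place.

302.6 mOsm/kg

Calculated osmolality = 2·Na + glucose/18 + BUN/2.8
= 2·126 + 802/18 + 17/2.8
= 252 + 44.56 + 6.07
= 302.63 mOsm/kg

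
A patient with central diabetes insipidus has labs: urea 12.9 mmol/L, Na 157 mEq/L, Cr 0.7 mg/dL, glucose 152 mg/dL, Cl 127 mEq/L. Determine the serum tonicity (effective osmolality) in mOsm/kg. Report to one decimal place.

Effective osmolality excludes urea (freely permeant across cell membranes):
2·Na + glucose/18
= 2·157 + 152/18
= 314 + 8.44
= 322.44 mOsm/kg

322.4 mOsm/kg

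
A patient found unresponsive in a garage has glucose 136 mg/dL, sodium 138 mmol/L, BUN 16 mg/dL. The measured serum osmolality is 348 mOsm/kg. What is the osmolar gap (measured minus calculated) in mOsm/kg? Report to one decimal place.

58.7 mOsm/kg

Calculated osmolality = 2·Na + glucose/18 + BUN/2.8
= 2·138 + 136/18 + 16/2.8
= 276 + 7.56 + 5.71
= 289.27 mOsm/kg ≈ 289.3 mOsm/kg
Osmolar gap = measured − calculated = 348 − 289.3 = 58.7 mOsm/kg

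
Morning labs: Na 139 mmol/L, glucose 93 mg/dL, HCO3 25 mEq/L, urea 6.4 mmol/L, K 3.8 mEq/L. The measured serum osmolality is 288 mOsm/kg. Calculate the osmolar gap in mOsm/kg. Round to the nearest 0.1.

Calculated osmolality = 2·Na + glucose/18 + urea
= 2·139 + 93/18 + 6.4
= 278 + 5.17 + 6.40
= 289.57 mOsm/kg ≈ 289.6 mOsm/kg
Osmolar gap = measured − calculated = 288 − 289.6 = -1.6 mOsm/kg

-1.6 mOsm/kg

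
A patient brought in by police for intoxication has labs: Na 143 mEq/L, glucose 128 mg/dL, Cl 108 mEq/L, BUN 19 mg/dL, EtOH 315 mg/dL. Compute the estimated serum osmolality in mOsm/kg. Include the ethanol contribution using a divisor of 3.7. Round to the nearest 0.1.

385.0 mOsm/kg

Calculated osmolality = 2·Na + glucose/18 + BUN/2.8 + ethanol/3.7
= 2·143 + 128/18 + 19/2.8 + 315/3.7
= 286 + 7.11 + 6.79 + 85.14
= 385.04 mOsm/kg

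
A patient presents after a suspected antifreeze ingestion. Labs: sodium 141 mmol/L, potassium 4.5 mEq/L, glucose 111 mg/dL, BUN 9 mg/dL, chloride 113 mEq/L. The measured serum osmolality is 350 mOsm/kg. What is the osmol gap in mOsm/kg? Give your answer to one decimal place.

Calculated osmolality = 2·Na + glucose/18 + BUN/2.8
= 2·141 + 111/18 + 9/2.8
= 282 + 6.17 + 3.21
= 291.38 mOsm/kg ≈ 291.4 mOsm/kg
Osmolar gap = measured − calculated = 350 − 291.4 = 58.6 mOsm/kg

58.6 mOsm/kg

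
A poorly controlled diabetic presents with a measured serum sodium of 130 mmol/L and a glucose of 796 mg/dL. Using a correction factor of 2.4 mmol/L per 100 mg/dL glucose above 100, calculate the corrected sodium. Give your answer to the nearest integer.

147 mmol/L

Corrected Na = measured Na + 2.4 · (glucose − 100)/100
= 130 + 2.4 · (796 − 100)/100
= 130 + 16.7
= 146.7 mmol/L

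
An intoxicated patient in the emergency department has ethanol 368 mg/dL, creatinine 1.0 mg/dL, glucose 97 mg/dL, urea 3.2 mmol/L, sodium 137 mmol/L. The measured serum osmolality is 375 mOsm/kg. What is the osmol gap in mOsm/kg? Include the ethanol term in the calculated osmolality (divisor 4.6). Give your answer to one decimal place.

12.4 mOsm/kg

Calculated osmolality = 2·Na + glucose/18 + urea + ethanol/4.6
= 2·137 + 97/18 + 3.2 + 368/4.6
= 274 + 5.39 + 3.20 + 80
= 362.59 mOsm/kg ≈ 362.6 mOsm/kg
Osmolar gap = measured − calculated = 375 − 362.6 = 12.4 mOsm/kg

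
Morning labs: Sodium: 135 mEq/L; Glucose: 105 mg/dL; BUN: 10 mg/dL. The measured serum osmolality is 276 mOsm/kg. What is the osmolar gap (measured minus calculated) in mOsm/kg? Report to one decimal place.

-3.4 mOsm/kg

Calculated osmolality = 2·Na + glucose/18 + BUN/2.8
= 2·135 + 105/18 + 10/2.8
= 270 + 5.83 + 3.57
= 279.4 mOsm/kg ≈ 279.4 mOsm/kg
Osmolar gap = measured − calculated = 276 − 279.4 = -3.4 mOsm/kg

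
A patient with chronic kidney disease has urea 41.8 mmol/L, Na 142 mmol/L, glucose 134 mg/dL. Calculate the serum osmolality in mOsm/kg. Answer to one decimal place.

Calculated osmolality = 2·Na + glucose/18 + urea
= 2·142 + 134/18 + 41.8
= 284 + 7.44 + 41.80
= 333.24 mOsm/kg

333.2 mOsm/kg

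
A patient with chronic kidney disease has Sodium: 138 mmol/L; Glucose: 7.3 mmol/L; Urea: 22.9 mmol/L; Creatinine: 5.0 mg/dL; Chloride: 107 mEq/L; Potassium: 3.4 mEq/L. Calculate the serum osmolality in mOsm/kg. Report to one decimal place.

306.2 mOsm/kg

Calculated osmolality = 2·Na + glucose + urea
= 2·138 + 7.3 + 22.9
= 276 + 7.30 + 22.90
= 306.2 mOsm/kg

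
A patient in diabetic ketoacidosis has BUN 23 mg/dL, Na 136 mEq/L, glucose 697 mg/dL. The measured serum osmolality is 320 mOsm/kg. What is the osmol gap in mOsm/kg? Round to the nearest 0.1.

1.1 mOsm/kg

Calculated osmolality = 2·Na + glucose/18 + BUN/2.8
= 2·136 + 697/18 + 23/2.8
= 272 + 38.72 + 8.21
= 318.93 mOsm/kg ≈ 318.9 mOsm/kg
Osmolar gap = measured − calculated = 320 − 318.9 = 1.1 mOsm/kg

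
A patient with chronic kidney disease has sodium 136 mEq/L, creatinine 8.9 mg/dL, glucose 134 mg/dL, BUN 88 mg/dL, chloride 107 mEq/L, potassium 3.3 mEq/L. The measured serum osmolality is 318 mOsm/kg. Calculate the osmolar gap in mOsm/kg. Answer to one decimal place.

Calculated osmolality = 2·Na + glucose/18 + BUN/2.8
= 2·136 + 134/18 + 88/2.8
= 272 + 7.44 + 31.43
= 310.87 mOsm/kg ≈ 310.9 mOsm/kg
Osmolar gap = measured − calculated = 318 − 310.9 = 7.1 mOsm/kg

7.1 mOsm/kg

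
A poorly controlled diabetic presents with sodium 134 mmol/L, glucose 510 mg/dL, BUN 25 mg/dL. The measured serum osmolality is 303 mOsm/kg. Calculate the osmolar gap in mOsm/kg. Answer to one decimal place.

-2.3 mOsm/kg

Calculated osmolality = 2·Na + glucose/18 + BUN/2.8
= 2·134 + 510/18 + 25/2.8
= 268 + 28.33 + 8.93
= 305.26 mOsm/kg ≈ 305.3 mOsm/kg
Osmolar gap = measured − calculated = 303 − 305.3 = -2.3 mOsm/kg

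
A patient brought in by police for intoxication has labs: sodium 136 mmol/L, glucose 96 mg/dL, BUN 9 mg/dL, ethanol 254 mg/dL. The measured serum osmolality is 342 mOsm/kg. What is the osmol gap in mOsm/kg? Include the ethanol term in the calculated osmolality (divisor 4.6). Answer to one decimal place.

Calculated osmolality = 2·Na + glucose/18 + BUN/2.8 + ethanol/4.6
= 2·136 + 96/18 + 9/2.8 + 254/4.6
= 272 + 5.33 + 3.21 + 55.22
= 335.76 mOsm/kg ≈ 335.8 mOsm/kg
Osmolar gap = measured − calculated = 342 − 335.8 = 6.2 mOsm/kg

6.2 mOsm/kg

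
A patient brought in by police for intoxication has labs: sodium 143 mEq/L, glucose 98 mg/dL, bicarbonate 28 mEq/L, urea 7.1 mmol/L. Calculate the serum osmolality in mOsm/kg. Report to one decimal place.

298.5 mOsm/kg

Calculated osmolality = 2·Na + glucose/18 + urea
= 2·143 + 98/18 + 7.1
= 286 + 5.44 + 7.10
= 298.54 mOsm/kg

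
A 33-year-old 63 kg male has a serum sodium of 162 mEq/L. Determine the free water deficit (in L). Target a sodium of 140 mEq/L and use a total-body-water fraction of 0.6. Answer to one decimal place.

5.9 L

TBW = 0.6 · 63 = 37.8 L
Free water deficit = TBW · (Na/140 − 1)
= 37.8 · (162/140 − 1)
= 37.8 · 0.1571
= 5.94 L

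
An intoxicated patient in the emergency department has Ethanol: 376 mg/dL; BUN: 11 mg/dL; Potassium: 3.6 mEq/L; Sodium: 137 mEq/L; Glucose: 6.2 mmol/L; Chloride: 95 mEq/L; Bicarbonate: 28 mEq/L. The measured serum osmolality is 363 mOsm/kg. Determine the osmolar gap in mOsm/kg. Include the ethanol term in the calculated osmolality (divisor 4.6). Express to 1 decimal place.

-2.9 mOsm/kg

Calculated osmolality = 2·Na + glucose + BUN/2.8 + ethanol/4.6
= 2·137 + 6.2 + 11/2.8 + 376/4.6
= 274 + 6.20 + 3.93 + 81.74
= 365.87 mOsm/kg ≈ 365.9 mOsm/kg
Osmolar gap = measured − calculated = 363 − 365.9 = -2.9 mOsm/kg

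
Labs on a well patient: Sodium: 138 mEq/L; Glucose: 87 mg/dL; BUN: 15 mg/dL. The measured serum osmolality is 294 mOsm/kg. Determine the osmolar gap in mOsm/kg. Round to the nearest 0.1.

7.8 mOsm/kg

Calculated osmolality = 2·Na + glucose/18 + BUN/2.8
= 2·138 + 87/18 + 15/2.8
= 276 + 4.83 + 5.36
= 286.19 mOsm/kg ≈ 286.2 mOsm/kg
Osmolar gap = measured − calculated = 294 − 286.2 = 7.8 mOsm/kg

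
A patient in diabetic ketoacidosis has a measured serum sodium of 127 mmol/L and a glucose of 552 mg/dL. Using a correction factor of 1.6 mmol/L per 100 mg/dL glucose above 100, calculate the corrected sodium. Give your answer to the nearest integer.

Corrected Na = measured Na + 1.6 · (glucose − 100)/100
= 127 + 1.6 · (552 − 100)/100
= 127 + 7.2
= 134.2 mmol/L

134 mmol/L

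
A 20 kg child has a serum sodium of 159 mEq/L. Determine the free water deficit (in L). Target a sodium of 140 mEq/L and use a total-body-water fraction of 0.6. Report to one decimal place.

1.6 L

TBW = 0.6 · 20 = 12 L
Free water deficit = TBW · (Na/140 − 1)
= 12 · (159/140 − 1)
= 12 · 0.1357
= 1.63 L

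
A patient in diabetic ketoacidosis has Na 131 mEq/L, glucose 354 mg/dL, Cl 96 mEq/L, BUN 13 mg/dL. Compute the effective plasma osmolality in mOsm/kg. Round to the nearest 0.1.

Effective osmolality excludes urea (freely permeant across cell membranes):
2·Na + glucose/18
= 2·131 + 354/18
= 262 + 19.67
= 281.67 mOsm/kg

281.7 mOsm/kg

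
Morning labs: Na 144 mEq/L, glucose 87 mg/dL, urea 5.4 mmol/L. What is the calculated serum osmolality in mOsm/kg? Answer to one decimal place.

298.2 mOsm/kg

Calculated osmolality = 2·Na + glucose/18 + urea
= 2·144 + 87/18 + 5.4
= 288 + 4.83 + 5.40
= 298.23 mOsm/kg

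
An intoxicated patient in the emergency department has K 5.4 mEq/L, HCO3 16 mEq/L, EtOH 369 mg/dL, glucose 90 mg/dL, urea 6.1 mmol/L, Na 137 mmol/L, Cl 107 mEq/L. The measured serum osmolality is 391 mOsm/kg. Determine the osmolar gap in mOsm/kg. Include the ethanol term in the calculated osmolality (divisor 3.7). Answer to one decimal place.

Calculated osmolality = 2·Na + glucose/18 + urea + ethanol/3.7
= 2·137 + 90/18 + 6.1 + 369/3.7
= 274 + 5 + 6.10 + 99.73
= 384.83 mOsm/kg ≈ 384.8 mOsm/kg
Osmolar gap = measured − calculated = 391 − 384.8 = 6.2 mOsm/kg

6.2 mOsm/kg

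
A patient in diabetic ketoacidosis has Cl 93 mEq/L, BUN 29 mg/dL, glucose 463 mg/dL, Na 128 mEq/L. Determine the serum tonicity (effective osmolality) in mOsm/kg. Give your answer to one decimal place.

Effective osmolality excludes urea (freely permeant across cell membranes):
2·Na + glucose/18
= 2·128 + 463/18
= 256 + 25.72
= 281.72 mOsm/kg

281.7 mOsm/kg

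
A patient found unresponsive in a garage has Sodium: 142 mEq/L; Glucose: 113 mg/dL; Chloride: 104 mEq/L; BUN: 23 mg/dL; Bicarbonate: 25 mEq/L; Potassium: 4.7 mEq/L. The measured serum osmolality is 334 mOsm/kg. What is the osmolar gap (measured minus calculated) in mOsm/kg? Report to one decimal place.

Calculated osmolality = 2·Na + glucose/18 + BUN/2.8
= 2·142 + 113/18 + 23/2.8
= 284 + 6.28 + 8.21
= 298.49 mOsm/kg ≈ 298.5 mOsm/kg
Osmolar gap = measured − calculated = 334 − 298.5 = 35.5 mOsm/kg

35.5 mOsm/kg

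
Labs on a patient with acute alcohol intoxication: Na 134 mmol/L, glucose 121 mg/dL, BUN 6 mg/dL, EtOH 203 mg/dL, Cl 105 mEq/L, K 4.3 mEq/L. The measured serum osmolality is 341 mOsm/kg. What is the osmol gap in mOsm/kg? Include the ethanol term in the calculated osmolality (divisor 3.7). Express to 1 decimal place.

Calculated osmolality = 2·Na + glucose/18 + BUN/2.8 + ethanol/3.7
= 2·134 + 121/18 + 6/2.8 + 203/3.7
= 268 + 6.72 + 2.14 + 54.86
= 331.72 mOsm/kg ≈ 331.7 mOsm/kg
Osmolar gap = measured − calculated = 341 − 331.7 = 9.3 mOsm/kg

9.3 mOsm/kg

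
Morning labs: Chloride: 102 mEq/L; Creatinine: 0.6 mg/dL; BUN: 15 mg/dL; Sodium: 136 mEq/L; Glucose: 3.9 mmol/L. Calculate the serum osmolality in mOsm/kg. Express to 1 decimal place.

281.3 mOsm/kg

Calculated osmolality = 2·Na + glucose + BUN/2.8
= 2·136 + 3.9 + 15/2.8
= 272 + 3.90 + 5.36
= 281.26 mOsm/kg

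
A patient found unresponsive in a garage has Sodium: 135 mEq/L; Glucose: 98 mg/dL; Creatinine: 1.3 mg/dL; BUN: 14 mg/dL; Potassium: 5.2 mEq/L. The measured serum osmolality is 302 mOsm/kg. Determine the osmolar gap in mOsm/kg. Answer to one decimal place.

21.6 mOsm/kg

Calculated osmolality = 2·Na + glucose/18 + BUN/2.8
= 2·135 + 98/18 + 14/2.8
= 270 + 5.44 + 5
= 280.44 mOsm/kg ≈ 280.4 mOsm/kg
Osmolar gap = measured − calculated = 302 − 280.4 = 21.6 mOsm/kg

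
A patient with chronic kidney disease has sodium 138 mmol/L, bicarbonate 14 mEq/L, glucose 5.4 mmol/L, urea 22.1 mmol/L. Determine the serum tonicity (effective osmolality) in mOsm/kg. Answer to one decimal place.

Effective osmolality excludes urea (freely permeant across cell membranes):
2·Na + glucose
= 2·138 + 5.4
= 276 + 5.4
= 281.4 mOsm/kg

281.4 mOsm/kg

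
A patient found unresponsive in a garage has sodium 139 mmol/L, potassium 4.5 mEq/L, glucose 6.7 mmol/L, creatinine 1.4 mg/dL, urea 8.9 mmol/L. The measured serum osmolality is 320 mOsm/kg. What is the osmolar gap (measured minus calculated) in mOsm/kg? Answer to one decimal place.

Calculated osmolality = 2·Na + glucose + urea
= 2·139 + 6.7 + 8.9
= 278 + 6.70 + 8.90
= 293.6 mOsm/kg ≈ 293.6 mOsm/kg
Osmolar gap = measured − calculated = 320 − 293.6 = 26.4 mOsm/kg

26.4 mOsm/kg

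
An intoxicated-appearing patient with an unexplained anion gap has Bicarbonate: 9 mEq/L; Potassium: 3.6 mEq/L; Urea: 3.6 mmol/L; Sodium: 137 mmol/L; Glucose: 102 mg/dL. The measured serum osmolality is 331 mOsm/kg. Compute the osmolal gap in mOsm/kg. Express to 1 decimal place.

Calculated osmolality = 2·Na + glucose/18 + urea
= 2·137 + 102/18 + 3.6
= 274 + 5.67 + 3.60
= 283.27 mOsm/kg ≈ 283.3 mOsm/kg
Osmolar gap = measured − calculated = 331 − 283.3 = 47.7 mOsm/kg

47.7 mOsm/kg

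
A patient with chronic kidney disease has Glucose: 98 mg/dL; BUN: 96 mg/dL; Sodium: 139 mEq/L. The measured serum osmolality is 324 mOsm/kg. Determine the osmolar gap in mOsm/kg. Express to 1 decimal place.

Calculated osmolality = 2·Na + glucose/18 + BUN/2.8
= 2·139 + 98/18 + 96/2.8
= 278 + 5.44 + 34.29
= 317.73 mOsm/kg ≈ 317.7 mOsm/kg
Osmolar gap = measured − calculated = 324 − 317.7 = 6.3 mOsm/kg

6.3 mOsm/kg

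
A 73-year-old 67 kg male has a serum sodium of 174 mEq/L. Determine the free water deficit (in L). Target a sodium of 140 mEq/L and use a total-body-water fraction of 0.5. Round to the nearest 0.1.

TBW = 0.5 · 67 = 33.5 L
Free water deficit = TBW · (Na/140 − 1)
= 33.5 · (174/140 − 1)
= 33.5 · 0.2429
= 8.14 L

8.1 L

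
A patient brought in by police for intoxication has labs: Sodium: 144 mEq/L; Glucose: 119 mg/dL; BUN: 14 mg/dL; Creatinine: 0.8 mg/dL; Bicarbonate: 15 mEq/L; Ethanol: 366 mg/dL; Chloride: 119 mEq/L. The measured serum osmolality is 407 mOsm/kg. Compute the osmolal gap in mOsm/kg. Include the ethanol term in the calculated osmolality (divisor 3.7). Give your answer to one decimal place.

Calculated osmolality = 2·Na + glucose/18 + BUN/2.8 + ethanol/3.7
= 2·144 + 119/18 + 14/2.8 + 366/3.7
= 288 + 6.61 + 5 + 98.92
= 398.53 mOsm/kg ≈ 398.5 mOsm/kg
Osmolar gap = measured − calculated = 407 − 398.5 = 8.5 mOsm/kg

8.5 mOsm/kg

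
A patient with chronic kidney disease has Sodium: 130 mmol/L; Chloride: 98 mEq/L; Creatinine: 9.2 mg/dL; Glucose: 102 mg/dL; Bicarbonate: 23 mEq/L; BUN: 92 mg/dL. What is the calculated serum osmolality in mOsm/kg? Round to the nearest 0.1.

298.5 mOsm/kg

Calculated osmolality = 2·Na + glucose/18 + BUN/2.8
= 2·130 + 102/18 + 92/2.8
= 260 + 5.67 + 32.86
= 298.53 mOsm/kg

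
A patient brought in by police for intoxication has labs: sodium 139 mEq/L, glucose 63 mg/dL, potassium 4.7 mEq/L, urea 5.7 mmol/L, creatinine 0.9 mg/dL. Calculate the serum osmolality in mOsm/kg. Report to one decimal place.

Calculated osmolality = 2·Na + glucose/18 + urea
= 2·139 + 63/18 + 5.7
= 278 + 3.50 + 5.70
= 287.2 mOsm/kg

287.2 mOsm/kg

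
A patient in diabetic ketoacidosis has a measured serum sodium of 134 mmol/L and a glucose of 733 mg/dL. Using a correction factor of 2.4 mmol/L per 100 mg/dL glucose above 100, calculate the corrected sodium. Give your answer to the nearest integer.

149 mmol/L

Corrected Na = measured Na + 2.4 · (glucose − 100)/100
= 134 + 2.4 · (733 − 100)/100
= 134 + 15.2
= 149.2 mmol/L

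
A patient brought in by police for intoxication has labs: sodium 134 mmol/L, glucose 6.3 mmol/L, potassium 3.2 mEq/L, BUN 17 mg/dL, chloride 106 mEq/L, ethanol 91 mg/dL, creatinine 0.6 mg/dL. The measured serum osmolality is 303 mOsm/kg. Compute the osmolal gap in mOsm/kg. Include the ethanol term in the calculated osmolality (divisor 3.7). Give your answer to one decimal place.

Calculated osmolality = 2·Na + glucose + BUN/2.8 + ethanol/3.7
= 2·134 + 6.3 + 17/2.8 + 91/3.7
= 268 + 6.30 + 6.07 + 24.59
= 304.96 mOsm/kg ≈ 305.0 mOsm/kg
Osmolar gap = measured − calculated = 303 − 305.0 = -2.0 mOsm/kg

-2.0 mOsm/kg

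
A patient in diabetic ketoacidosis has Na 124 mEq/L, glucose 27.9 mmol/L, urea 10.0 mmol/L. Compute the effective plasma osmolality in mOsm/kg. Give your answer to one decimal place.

Effective osmolality excludes urea (freely permeant across cell membranes):
2·Na + glucose
= 2·124 + 27.9
= 248 + 27.9
= 275.9 mOsm/kg

275.9 mOsm/kg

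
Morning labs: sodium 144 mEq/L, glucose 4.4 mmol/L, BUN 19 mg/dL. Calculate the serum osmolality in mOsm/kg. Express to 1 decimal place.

299.2 mOsm/kg

Calculated osmolality = 2·Na + glucose + BUN/2.8
= 2·144 + 4.4 + 19/2.8
= 288 + 4.40 + 6.79
= 299.19 mOsm/kg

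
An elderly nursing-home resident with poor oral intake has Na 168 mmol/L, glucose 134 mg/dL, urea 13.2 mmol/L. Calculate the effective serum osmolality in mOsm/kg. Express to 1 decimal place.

Effective osmolality excludes urea (freely permeant across cell membranes):
2·Na + glucose/18
= 2·168 + 134/18
= 336 + 7.44
= 343.44 mOsm/kg

343.4 mOsm/kg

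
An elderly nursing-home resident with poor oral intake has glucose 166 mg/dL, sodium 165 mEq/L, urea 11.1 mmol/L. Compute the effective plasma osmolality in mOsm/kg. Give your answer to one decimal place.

Effective osmolality excludes urea (freely permeant across cell membranes):
2·Na + glucose/18
= 2·165 + 166/18
= 330 + 9.22
= 339.22 mOsm/kg

339.2 mOsm/kg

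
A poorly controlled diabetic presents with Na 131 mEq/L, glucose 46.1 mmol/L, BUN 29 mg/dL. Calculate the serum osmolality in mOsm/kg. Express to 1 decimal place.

318.5 mOsm/kg

Calculated osmolality = 2·Na + glucose + BUN/2.8
= 2·131 + 46.1 + 29/2.8
= 262 + 46.10 + 10.36
= 318.46 mOsm/kg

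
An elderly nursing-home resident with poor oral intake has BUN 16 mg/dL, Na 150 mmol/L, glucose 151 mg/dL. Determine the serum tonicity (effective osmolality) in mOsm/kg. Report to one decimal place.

308.4 mOsm/kg

Effective osmolality excludes urea (freely permeant across cell membranes):
2·Na + glucose/18
= 2·150 + 151/18
= 300 + 8.39
= 308.39 mOsm/kg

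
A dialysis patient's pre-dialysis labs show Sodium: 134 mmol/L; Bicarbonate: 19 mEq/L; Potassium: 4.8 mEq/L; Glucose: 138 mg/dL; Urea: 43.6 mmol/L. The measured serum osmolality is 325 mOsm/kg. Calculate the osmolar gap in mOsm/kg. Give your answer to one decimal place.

5.7 mOsm/kg

Calculated osmolality = 2·Na + glucose/18 + urea
= 2·134 + 138/18 + 43.6
= 268 + 7.67 + 43.60
= 319.27 mOsm/kg ≈ 319.3 mOsm/kg
Osmolar gap = measured − calculated = 325 − 319.3 = 5.7 mOsm/kg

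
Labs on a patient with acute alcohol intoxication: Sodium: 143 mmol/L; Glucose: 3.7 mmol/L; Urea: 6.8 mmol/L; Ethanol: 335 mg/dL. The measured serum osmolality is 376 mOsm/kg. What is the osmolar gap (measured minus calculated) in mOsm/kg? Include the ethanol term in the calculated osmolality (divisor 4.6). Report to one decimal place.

Calculated osmolality = 2·Na + glucose + urea + ethanol/4.6
= 2·143 + 3.7 + 6.8 + 335/4.6
= 286 + 3.70 + 6.80 + 72.83
= 369.33 mOsm/kg ≈ 369.3 mOsm/kg
Osmolar gap = measured − calculated = 376 − 369.3 = 6.7 mOsm/kg

6.7 mOsm/kg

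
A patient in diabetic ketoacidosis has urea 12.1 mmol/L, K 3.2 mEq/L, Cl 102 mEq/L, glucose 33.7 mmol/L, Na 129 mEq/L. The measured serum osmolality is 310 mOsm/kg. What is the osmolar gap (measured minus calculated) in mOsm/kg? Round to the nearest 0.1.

Calculated osmolality = 2·Na + glucose + urea
= 2·129 + 33.7 + 12.1
= 258 + 33.70 + 12.10
= 303.8 mOsm/kg ≈ 303.8 mOsm/kg
Osmolar gap = measured − calculated = 310 − 303.8 = 6.2 mOsm/kg

6.2 mOsm/kg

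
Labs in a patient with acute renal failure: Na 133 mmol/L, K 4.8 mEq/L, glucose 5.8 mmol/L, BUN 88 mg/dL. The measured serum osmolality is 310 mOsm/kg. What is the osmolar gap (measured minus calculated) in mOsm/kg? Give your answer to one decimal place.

Calculated osmolality = 2·Na + glucose + BUN/2.8
= 2·133 + 5.8 + 88/2.8
= 266 + 5.80 + 31.43
= 303.23 mOsm/kg ≈ 303.2 mOsm/kg
Osmolar gap = measured − calculated = 310 − 303.2 = 6.8 mOsm/kg

6.8 mOsm/kg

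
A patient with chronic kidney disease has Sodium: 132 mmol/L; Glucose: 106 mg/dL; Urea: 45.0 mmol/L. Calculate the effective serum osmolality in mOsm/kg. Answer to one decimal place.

Effective osmolality excludes urea (freely permeant across cell membranes):
2·Na + glucose/18
= 2·132 + 106/18
= 264 + 5.89
= 269.89 mOsm/kg

269.9 mOsm/kg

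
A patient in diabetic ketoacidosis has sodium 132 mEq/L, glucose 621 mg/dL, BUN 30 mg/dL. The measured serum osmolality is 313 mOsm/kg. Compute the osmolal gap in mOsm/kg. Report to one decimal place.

Calculated osmolality = 2·Na + glucose/18 + BUN/2.8
= 2·132 + 621/18 + 30/2.8
= 264 + 34.50 + 10.71
= 309.21 mOsm/kg ≈ 309.2 mOsm/kg
Osmolar gap = measured − calculated = 313 − 309.2 = 3.8 mOsm/kg

3.8 mOsm/kg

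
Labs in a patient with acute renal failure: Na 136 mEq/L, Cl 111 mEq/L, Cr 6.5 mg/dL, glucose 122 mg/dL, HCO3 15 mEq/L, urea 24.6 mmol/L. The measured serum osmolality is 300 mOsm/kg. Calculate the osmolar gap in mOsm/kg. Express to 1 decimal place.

-3.4 mOsm/kg

Calculated osmolality = 2·Na + glucose/18 + urea
= 2·136 + 122/18 + 24.6
= 272 + 6.78 + 24.60
= 303.38 mOsm/kg ≈ 303.4 mOsm/kg
Osmolar gap = measured − calculated = 300 − 303.4 = -3.4 mOsm/kg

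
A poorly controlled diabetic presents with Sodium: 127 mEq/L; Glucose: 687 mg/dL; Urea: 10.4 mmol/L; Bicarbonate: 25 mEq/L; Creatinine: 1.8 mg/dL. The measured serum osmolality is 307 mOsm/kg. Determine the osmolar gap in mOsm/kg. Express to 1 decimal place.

4.4 mOsm/kg

Calculated osmolality = 2·Na + glucose/18 + urea
= 2·127 + 687/18 + 10.4
= 254 + 38.17 + 10.40
= 302.57 mOsm/kg ≈ 302.6 mOsm/kg
Osmolar gap = measured − calculated = 307 − 302.6 = 4.4 mOsm/kg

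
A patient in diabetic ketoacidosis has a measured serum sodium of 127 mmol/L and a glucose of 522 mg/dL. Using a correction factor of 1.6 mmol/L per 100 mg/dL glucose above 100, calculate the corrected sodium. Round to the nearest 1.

134 mmol/L

Corrected Na = measured Na + 1.6 · (glucose − 100)/100
= 127 + 1.6 · (522 − 100)/100
= 127 + 6.8
= 133.8 mmol/L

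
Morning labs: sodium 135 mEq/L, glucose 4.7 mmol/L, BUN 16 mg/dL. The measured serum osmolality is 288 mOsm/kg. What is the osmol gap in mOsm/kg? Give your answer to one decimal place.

Calculated osmolality = 2·Na + glucose + BUN/2.8
= 2·135 + 4.7 + 16/2.8
= 270 + 4.70 + 5.71
= 280.41 mOsm/kg ≈ 280.4 mOsm/kg
Osmolar gap = measured − calculated = 288 − 280.4 = 7.6 mOsm/kg

7.6 mOsm/kg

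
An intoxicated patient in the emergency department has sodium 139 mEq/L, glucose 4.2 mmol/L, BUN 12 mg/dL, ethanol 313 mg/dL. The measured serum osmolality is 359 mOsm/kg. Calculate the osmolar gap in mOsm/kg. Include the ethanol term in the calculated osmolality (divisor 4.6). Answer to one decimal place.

Calculated osmolality = 2·Na + glucose + BUN/2.8 + ethanol/4.6
= 2·139 + 4.2 + 12/2.8 + 313/4.6
= 278 + 4.20 + 4.29 + 68.04
= 354.53 mOsm/kg ≈ 354.5 mOsm/kg
Osmolar gap = measured − calculated = 359 − 354.5 = 4.5 mOsm/kg

4.5 mOsm/kg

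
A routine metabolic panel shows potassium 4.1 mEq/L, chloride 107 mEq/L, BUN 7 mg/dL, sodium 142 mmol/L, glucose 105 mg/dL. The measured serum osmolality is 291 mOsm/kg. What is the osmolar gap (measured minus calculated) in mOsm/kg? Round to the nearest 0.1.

-1.3 mOsm/kg

Calculated osmolality = 2·Na + glucose/18 + BUN/2.8
= 2·142 + 105/18 + 7/2.8
= 284 + 5.83 + 2.50
= 292.33 mOsm/kg ≈ 292.3 mOsm/kg
Osmolar gap = measured − calculated = 291 − 292.3 = -1.3 mOsm/kg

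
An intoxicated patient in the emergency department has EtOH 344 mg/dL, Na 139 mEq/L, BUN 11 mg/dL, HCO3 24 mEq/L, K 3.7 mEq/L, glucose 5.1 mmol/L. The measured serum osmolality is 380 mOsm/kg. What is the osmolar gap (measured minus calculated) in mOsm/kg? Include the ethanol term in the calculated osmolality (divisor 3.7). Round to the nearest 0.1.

Calculated osmolality = 2·Na + glucose + BUN/2.8 + ethanol/3.7
= 2·139 + 5.1 + 11/2.8 + 344/3.7
= 278 + 5.10 + 3.93 + 92.97
= 380 mOsm/kg ≈ 380.0 mOsm/kg
Osmolar gap = measured − calculated = 380 − 380.0 = 0.0 mOsm/kg

0.0 mOsm/kg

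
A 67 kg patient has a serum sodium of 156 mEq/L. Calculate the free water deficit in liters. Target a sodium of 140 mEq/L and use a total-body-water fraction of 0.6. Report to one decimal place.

TBW = 0.6 · 67 = 40.2 L
Free water deficit = TBW · (Na/140 − 1)
= 40.2 · (156/140 − 1)
= 40.2 · 0.1143
= 4.59 L

4.6 L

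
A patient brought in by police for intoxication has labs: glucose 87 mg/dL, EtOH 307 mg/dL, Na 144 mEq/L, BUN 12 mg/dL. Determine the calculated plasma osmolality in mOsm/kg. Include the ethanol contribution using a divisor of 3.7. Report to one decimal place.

380.1 mOsm/kg

Calculated osmolality = 2·Na + glucose/18 + BUN/2.8 + ethanol/3.7
= 2·144 + 87/18 + 12/2.8 + 307/3.7
= 288 + 4.83 + 4.29 + 82.97
= 380.09 mOsm/kg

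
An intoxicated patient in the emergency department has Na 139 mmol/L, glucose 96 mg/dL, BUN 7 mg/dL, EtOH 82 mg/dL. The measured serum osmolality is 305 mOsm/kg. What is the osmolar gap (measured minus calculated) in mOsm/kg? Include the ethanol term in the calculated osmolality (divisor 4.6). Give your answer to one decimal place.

Calculated osmolality = 2·Na + glucose/18 + BUN/2.8 + ethanol/4.6
= 2·139 + 96/18 + 7/2.8 + 82/4.6
= 278 + 5.33 + 2.50 + 17.83
= 303.66 mOsm/kg ≈ 303.7 mOsm/kg
Osmolar gap = measured − calculated = 305 − 303.7 = 1.3 mOsm/kg

1.3 mOsm/kg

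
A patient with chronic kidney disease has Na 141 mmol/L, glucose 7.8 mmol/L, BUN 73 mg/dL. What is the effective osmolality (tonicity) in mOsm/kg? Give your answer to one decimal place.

Effective osmolality excludes urea (freely permeant across cell membranes):
2·Na + glucose
= 2·141 + 7.8
= 282 + 7.8
= 289.8 mOsm/kg

289.8 mOsm/kg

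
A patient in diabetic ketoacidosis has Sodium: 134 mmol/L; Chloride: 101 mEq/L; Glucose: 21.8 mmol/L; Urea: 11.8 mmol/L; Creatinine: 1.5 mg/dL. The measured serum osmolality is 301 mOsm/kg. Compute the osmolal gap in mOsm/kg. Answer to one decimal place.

Calculated osmolality = 2·Na + glucose + urea
= 2·134 + 21.8 + 11.8
= 268 + 21.80 + 11.80
= 301.6 mOsm/kg ≈ 301.6 mOsm/kg
Osmolar gap = measured − calculated = 301 − 301.6 = -0.6 mOsm/kg

-0.6 mOsm/kg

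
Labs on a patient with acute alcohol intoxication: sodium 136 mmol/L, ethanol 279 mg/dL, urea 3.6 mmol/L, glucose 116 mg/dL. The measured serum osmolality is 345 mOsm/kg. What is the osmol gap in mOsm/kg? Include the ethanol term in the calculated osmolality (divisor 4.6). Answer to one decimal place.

Calculated osmolality = 2·Na + glucose/18 + urea + ethanol/4.6
= 2·136 + 116/18 + 3.6 + 279/4.6
= 272 + 6.44 + 3.60 + 60.65
= 342.69 mOsm/kg ≈ 342.7 mOsm/kg
Osmolar gap = measured − calculated = 345 − 342.7 = 2.3 mOsm/kg

2.3 mOsm/kg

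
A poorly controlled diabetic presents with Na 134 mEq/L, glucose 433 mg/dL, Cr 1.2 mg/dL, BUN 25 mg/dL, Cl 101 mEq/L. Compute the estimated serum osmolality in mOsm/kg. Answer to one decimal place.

Calculated osmolality = 2·Na + glucose/18 + BUN/2.8
= 2·134 + 433/18 + 25/2.8
= 268 + 24.06 + 8.93
= 300.99 mOsm/kg

301.0 mOsm/kg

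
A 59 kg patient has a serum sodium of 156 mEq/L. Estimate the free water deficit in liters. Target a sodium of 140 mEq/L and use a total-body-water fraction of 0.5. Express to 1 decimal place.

TBW = 0.5 · 59 = 29.5 L
Free water deficit = TBW · (Na/140 − 1)
= 29.5 · (156/140 − 1)
= 29.5 · 0.1143
= 3.37 L

3.4 L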